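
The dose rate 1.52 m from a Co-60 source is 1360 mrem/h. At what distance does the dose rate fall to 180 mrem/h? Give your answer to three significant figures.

Using I₁d₁² = I₂d₂², d₂ = d₁·√(I₁/I₂).
I₁/I₂ = 1360/180 = 7.556, so d₂ = 1.52 × √7.556 = 4.178 m.

4.18 m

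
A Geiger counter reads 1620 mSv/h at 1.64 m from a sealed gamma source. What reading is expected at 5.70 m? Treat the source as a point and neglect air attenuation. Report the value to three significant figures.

By the inverse-square law, the rate at 5.70 m is
1620 × (1.64/5.70)² = 1620 × 0.08278 = 134.1 mSv/h.

134 mSv/h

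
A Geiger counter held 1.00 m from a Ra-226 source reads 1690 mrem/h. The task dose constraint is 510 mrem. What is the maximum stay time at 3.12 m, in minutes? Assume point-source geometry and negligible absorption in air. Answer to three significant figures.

By the inverse-square law, rate at 3.12 m:
(1.00/3.12)² = 0.1027, so 1690 × 0.1027 = 173.6 mrem/h.
Stay time = 510 mrem ÷ 173.6 mrem/h = 2.938 h = 176.3 min.

176 min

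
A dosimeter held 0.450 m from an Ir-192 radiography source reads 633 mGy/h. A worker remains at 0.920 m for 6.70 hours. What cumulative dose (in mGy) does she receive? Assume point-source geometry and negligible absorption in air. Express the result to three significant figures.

By the inverse-square law, rate at 0.920 m:
633 × (0.450/0.920)² = 633 × 0.2392 = 151.4 mGy/h.
Dose = rate × time = 151.4 mGy/h × 6.700 h = 1014 mGy.

1010 mGy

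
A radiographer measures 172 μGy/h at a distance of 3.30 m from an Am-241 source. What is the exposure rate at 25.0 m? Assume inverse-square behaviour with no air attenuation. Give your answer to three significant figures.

Since intensity falls as 1/r², the rate at 25.0 m is
(3.30/25.0)² = 0.01742, so 172 × 0.01742 = 2.996 μGy/h.

3.00 μGy/h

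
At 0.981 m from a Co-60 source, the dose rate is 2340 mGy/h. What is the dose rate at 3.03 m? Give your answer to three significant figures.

245 mGy/h

Since intensity falls as 1/r², the rate at 3.03 m is
(0.981/3.03)² = 0.1048, so 2340 × 0.1048 = 245.2 mGy/h.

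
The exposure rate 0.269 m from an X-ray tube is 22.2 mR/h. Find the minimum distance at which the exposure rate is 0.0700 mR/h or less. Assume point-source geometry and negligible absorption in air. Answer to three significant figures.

4.79 m

By the inverse-square law, d₂ = d₁·√(I₁/I₂).
I₁/I₂ = 22.2/0.0700 = 317.1, so d₂ = 0.269 × √317.1 = 4.790 m.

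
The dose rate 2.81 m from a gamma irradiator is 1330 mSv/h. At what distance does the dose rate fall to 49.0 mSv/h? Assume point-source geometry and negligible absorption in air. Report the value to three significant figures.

14.6 m

Applying the 1/r² law, d₂ = d₁·√(I₁/I₂).
I₁/I₂ = 1330/49.0 = 27.14, so d₂ = 2.81 × √27.14 = 14.64 m.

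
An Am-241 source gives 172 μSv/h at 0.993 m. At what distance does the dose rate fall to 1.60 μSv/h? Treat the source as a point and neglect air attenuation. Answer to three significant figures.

Using I₁d₁² = I₂d₂², d₂ = d₁·√(I₁/I₂).
I₁/I₂ = 172/1.60 = 107.5, so d₂ = 0.993 × √107.5 = 10.30 m.

10.3 m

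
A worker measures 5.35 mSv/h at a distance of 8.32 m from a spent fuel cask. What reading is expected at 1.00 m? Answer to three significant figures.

By the inverse-square law, the rate at 1.00 m is
5.35 × (8.32/1.00)² = 5.35 × 69.22 = 370.3 mSv/h.

370 mSv/h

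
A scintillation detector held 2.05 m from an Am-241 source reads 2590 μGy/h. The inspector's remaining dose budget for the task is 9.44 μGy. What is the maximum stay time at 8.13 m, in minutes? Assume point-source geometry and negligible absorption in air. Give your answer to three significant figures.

3.44 min

Applying the 1/r² law, rate at 8.13 m:
2590 × (2.05/8.13)² = 2590 × 0.06358 = 164.7 μGy/h.
Stay time = 9.44 μGy ÷ 164.7 μGy/h = 0.05732 h = 3.439 min.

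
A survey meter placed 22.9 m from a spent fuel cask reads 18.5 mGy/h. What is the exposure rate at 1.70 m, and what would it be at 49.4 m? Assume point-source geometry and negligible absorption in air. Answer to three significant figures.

3360 mGy/h; 3.98 mGy/h

Since intensity falls as 1/r²,
At 1.70 m: (22.9/1.70)² = 181.5, so 18.5 × 181.5 = 3358 mGy/h
At 49.4 m: (1.70/49.4)² = 0.001184, so 3358 × 0.001184 = 3.976 mGy/h.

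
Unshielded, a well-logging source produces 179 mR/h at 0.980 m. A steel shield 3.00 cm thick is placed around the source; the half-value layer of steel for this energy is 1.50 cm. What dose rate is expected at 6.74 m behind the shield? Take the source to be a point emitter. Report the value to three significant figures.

Distance alone: 179 × (0.980/6.74)² = 179 × 0.02114 = 3.784 mR/h.
Shield: 3.00/1.50 = 2.000 half-value layers → attenuation 2^(−2.000) = 0.2500.
Combined: 3.784 × 0.2500 = 0.9460 mR/h.

0.946 mR/h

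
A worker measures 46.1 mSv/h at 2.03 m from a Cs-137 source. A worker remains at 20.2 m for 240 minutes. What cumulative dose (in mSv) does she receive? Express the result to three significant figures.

By the inverse-square law, rate at 20.2 m:
(2.03/20.2)² = 0.01010, so 46.1 × 0.01010 = 0.4656 mSv/h.
Dose = rate × time = 0.4656 mSv/h × 4.000 h = 1.862 mSv.

1.86 mSv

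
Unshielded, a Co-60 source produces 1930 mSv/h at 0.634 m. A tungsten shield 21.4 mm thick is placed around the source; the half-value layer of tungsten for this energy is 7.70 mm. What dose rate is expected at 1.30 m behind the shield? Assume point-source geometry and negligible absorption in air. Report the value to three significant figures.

Distance alone: (0.634/1.30)² = 0.2378, so 1930 × 0.2378 = 459.0 mSv/h.
Shield: 21.4/7.70 = 2.779 half-value layers → attenuation 2^(−2.779) = 0.1457.
Combined: 459.0 × 0.1457 = 66.88 mSv/h.

66.9 mSv/h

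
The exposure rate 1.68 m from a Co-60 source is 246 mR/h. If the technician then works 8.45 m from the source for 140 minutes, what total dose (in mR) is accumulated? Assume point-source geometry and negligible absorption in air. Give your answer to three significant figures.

22.7 mR

Since intensity falls as 1/r², rate at 8.45 m:
(1.68/8.45)² = 0.03953, so 246 × 0.03953 = 9.724 mR/h.
Dose = rate × time = 9.724 mR/h × 2.333 h = 22.69 mR.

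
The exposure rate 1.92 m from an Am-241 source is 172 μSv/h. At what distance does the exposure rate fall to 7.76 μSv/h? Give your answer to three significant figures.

Applying the 1/r² law, d₂ = d₁·√(I₁/I₂).
I₁/I₂ = 172/7.76 = 22.16, so d₂ = 1.92 × √22.16 = 9.038 m.

9.04 m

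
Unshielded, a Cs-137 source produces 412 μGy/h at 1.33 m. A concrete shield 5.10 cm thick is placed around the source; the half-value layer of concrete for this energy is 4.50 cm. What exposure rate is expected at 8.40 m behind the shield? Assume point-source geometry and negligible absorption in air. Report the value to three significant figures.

Distance alone: 412 × (1.33/8.40)² = 412 × 0.02507 = 10.33 μGy/h.
Shield: 5.10/4.50 = 1.133 half-value layers → attenuation 2^(−1.133) = 0.4560.
Combined: 10.33 × 0.4560 = 4.710 μGy/h.

4.71 μGy/h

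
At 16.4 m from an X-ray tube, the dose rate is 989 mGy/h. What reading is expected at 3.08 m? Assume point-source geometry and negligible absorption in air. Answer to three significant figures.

28000 mGy/h

Since intensity falls as 1/r², the rate at 3.08 m is
989 × (16.4/3.08)² = 989 × 28.35 = 28040 mGy/h.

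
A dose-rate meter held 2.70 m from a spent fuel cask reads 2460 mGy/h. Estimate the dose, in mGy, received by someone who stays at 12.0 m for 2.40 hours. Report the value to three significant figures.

Using I₁d₁² = I₂d₂², rate at 12.0 m:
2460 × (2.70/12.0)² = 2460 × 0.05063 = 124.5 mGy/h.
Dose = rate × time = 124.5 mGy/h × 2.400 h = 298.8 mGy.

299 mGy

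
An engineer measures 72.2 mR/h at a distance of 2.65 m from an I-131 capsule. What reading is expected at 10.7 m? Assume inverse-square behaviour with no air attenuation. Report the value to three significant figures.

Since intensity falls as 1/r², the rate at 10.7 m is
(2.65/10.7)² = 0.06134, so 72.2 × 0.06134 = 4.429 mR/h.

4.43 mR/h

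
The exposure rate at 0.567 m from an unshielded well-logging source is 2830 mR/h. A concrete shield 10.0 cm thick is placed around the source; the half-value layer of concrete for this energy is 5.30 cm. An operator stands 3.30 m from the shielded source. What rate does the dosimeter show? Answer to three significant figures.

22.6 mR/h

Distance alone: 2830 × (0.567/3.30)² = 2830 × 0.02952 = 83.54 mR/h.
Shield: 10.0/5.30 = 1.887 half-value layers → attenuation 2^(−1.887) = 0.2704.
Combined: 83.54 × 0.2704 = 22.59 mR/h.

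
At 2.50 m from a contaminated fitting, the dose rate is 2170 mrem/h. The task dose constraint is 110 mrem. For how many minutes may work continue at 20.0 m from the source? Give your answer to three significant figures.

Using I₁d₁² = I₂d₂², rate at 20.0 m:
(2.50/20.0)² = 0.01562, so 2170 × 0.01562 = 33.90 mrem/h.
Stay time = 110 mrem ÷ 33.90 mrem/h = 3.245 h = 194.7 min.

195 min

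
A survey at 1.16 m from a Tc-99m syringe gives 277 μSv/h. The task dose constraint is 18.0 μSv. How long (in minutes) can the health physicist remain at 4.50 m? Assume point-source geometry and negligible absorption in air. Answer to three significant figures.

Using I₁d₁² = I₂d₂², rate at 4.50 m:
(1.16/4.50)² = 0.06645, so 277 × 0.06645 = 18.41 μSv/h.
Stay time = 18.0 μSv ÷ 18.41 μSv/h = 0.9777 h = 58.66 min.

58.7 min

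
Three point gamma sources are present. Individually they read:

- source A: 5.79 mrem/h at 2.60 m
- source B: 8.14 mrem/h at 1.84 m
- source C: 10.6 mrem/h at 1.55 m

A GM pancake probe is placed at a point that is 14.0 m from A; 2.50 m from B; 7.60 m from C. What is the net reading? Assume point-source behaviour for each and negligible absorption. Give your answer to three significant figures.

5.05 mrem/h

By superposition, sum each source's inverse-square contribution:
A: 5.79 × (2.60/14.0)² = 0.1997 mrem/h
B: 8.14 × (1.84/2.50)² = 4.409 mrem/h
C: 10.6 × (1.55/7.60)² = 0.4409 mrem/h
Total = 0.1997 + 4.409 + 0.4409 = 5.050 mrem/h.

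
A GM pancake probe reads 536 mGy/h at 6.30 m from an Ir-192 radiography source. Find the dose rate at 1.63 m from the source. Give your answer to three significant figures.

8010 mGy/h

Applying the 1/r² law, the rate at 1.63 m is
(6.30/1.63)² = 14.94, so 536 × 14.94 = 8008 mGy/h.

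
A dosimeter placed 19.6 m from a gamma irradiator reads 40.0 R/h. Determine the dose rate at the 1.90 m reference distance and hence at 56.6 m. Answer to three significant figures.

Since intensity falls as 1/r²,
At 1.90 m: 40.0 × (19.6/1.90)² = 40.0 × 106.4 = 4256 R/h
At 56.6 m: 4256 × (1.90/56.6)² = 4256 × 0.001127 = 4.797 R/h.

4260 R/h; 4.80 R/h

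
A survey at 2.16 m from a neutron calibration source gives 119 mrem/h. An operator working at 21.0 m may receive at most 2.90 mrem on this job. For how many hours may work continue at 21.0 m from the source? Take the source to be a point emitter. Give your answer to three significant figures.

By the inverse-square law, rate at 21.0 m:
(2.16/21.0)² = 0.01058, so 119 × 0.01058 = 1.259 mrem/h.
Stay time = 2.90 mrem ÷ 1.259 mrem/h = 2.303 h.

2.30 h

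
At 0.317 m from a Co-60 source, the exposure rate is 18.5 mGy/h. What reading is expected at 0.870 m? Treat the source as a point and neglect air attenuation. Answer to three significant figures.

2.46 mGy/h

Applying the 1/r² law, the rate at 0.870 m is
18.5 × (0.317/0.870)² = 18.5 × 0.1328 = 2.457 mGy/h.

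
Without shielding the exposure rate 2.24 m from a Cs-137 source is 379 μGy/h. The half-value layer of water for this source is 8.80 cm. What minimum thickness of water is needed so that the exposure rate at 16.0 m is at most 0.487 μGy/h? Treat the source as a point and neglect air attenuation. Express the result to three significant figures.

34.6 cm

At 16.0 m, distance alone gives 379 × (2.24/16.0)² = 379 × 0.01960 = 7.428 μGy/h.
Further attenuation needed: 7.428/0.487 = 15.25.
n = log₂(15.25) = 3.931 half-value layers.
Thickness = 3.931 × 8.80 cm = 34.59 cm.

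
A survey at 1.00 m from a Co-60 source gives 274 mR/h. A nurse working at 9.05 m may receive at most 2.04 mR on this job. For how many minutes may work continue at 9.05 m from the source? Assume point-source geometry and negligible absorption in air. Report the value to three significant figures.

36.6 min

By the inverse-square law, rate at 9.05 m:
274 × (1.00/9.05)² = 274 × 0.01221 = 3.346 mR/h.
Stay time = 2.04 mR ÷ 3.346 mR/h = 0.6097 h = 36.58 min.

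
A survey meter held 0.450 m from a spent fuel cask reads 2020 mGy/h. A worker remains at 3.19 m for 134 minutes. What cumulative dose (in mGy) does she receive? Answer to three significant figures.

89.8 mGy

Using I₁d₁² = I₂d₂², rate at 3.19 m:
(0.450/3.19)² = 0.01990, so 2020 × 0.01990 = 40.20 mGy/h.
Dose = rate × time = 40.20 mGy/h × 2.233 h = 89.77 mGy.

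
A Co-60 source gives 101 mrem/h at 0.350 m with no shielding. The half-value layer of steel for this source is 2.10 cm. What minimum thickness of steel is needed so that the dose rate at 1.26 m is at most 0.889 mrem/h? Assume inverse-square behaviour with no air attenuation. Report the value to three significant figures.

At 1.26 m, distance alone gives (0.350/1.26)² = 0.07716, so 101 × 0.07716 = 7.793 mrem/h.
Further attenuation needed: 7.793/0.889 = 8.766.
n = log₂(8.766) = 3.132 half-value layers.
Thickness = 3.132 × 2.10 cm = 6.577 cm.

6.58 cm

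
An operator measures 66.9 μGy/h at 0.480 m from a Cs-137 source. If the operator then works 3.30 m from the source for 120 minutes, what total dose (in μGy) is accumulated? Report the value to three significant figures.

By the inverse-square law, rate at 3.30 m:
66.9 × (0.480/3.30)² = 66.9 × 0.02116 = 1.416 μGy/h.
Dose = rate × time = 1.416 μGy/h × 2.000 h = 2.832 μGy.

2.83 μGy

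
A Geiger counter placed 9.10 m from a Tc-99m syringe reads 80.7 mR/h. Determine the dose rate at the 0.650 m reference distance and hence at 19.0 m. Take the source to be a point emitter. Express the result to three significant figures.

Since intensity falls as 1/r²,
At 0.650 m: (9.10/0.650)² = 196.0, so 80.7 × 196.0 = 15820 mR/h
At 19.0 m: 15820 × (0.650/19.0)² = 15820 × 0.001170 = 18.51 mR/h.

15800 mR/h; 18.5 mR/h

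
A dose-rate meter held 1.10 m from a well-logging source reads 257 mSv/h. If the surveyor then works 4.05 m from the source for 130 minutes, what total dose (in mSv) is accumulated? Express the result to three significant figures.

41.1 mSv

Since intensity falls as 1/r², rate at 4.05 m:
257 × (1.10/4.05)² = 257 × 0.07377 = 18.96 mSv/h.
Dose = rate × time = 18.96 mSv/h × 2.167 h = 41.09 mSv.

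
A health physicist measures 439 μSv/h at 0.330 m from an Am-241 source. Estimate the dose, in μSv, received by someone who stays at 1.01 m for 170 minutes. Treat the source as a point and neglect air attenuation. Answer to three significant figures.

133 μSv

Applying the 1/r² law, rate at 1.01 m:
(0.330/1.01)² = 0.1068, so 439 × 0.1068 = 46.89 μSv/h.
Dose = rate × time = 46.89 μSv/h × 2.833 h = 132.8 μSv.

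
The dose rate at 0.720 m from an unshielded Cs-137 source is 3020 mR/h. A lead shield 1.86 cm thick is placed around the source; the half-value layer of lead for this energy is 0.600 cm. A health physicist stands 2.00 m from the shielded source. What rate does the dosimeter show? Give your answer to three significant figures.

45.6 mR/h

Distance alone: (0.720/2.00)² = 0.1296, so 3020 × 0.1296 = 391.4 mR/h.
Shield: 1.86/0.600 = 3.100 half-value layers → attenuation 2^(−3.100) = 0.1166.
Combined: 391.4 × 0.1166 = 45.64 mR/h.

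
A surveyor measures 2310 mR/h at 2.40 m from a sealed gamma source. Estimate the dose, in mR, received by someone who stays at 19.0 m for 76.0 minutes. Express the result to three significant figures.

46.7 mR

Since intensity falls as 1/r², rate at 19.0 m:
(2.40/19.0)² = 0.01596, so 2310 × 0.01596 = 36.87 mR/h.
Dose = rate × time = 36.87 mR/h × 1.267 h = 46.71 mR.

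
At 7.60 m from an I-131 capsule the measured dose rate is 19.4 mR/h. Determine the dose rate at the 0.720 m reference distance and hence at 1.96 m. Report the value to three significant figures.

Applying the 1/r² law,
At 0.720 m: 19.4 × (7.60/0.720)² = 19.4 × 111.4 = 2161 mR/h
At 1.96 m: 2161 × (0.720/1.96)² = 2161 × 0.1349 = 291.5 mR/h.

2160 mR/h; 292 mR/h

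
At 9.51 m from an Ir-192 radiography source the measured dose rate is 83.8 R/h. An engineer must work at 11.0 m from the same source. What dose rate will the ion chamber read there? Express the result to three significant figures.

Applying the 1/r² law, scaling from 9.51 m to 11.0 m:
83.8 × (9.51/11.0)² = 83.8 × 0.7474 = 62.63 R/h.

62.6 R/h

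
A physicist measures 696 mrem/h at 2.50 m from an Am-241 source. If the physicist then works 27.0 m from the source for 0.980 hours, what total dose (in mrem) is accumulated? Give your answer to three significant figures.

Applying the 1/r² law, rate at 27.0 m:
696 × (2.50/27.0)² = 696 × 0.008573 = 5.967 mrem/h.
Dose = rate × time = 5.967 mrem/h × 0.9800 h = 5.848 mrem.

5.85 mrem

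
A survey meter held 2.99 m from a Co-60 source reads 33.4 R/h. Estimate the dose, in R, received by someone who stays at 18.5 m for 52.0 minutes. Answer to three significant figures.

By the inverse-square law, rate at 18.5 m:
(2.99/18.5)² = 0.02612, so 33.4 × 0.02612 = 0.8724 R/h.
Dose = rate × time = 0.8724 R/h × 0.8667 h = 0.7561 R.

0.756 R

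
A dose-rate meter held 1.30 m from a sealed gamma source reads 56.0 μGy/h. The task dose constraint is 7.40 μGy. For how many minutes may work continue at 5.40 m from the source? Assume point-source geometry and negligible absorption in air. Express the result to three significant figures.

137 min

Since intensity falls as 1/r², rate at 5.40 m:
56.0 × (1.30/5.40)² = 56.0 × 0.05796 = 3.246 μGy/h.
Stay time = 7.40 μGy ÷ 3.246 μGy/h = 2.280 h = 136.8 min.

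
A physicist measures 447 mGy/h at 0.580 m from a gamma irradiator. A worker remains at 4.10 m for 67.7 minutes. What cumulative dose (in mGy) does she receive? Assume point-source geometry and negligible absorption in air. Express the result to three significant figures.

10.1 mGy

Since intensity falls as 1/r², rate at 4.10 m:
447 × (0.580/4.10)² = 447 × 0.02001 = 8.944 mGy/h.
Dose = rate × time = 8.944 mGy/h × 1.128 h = 10.09 mGy.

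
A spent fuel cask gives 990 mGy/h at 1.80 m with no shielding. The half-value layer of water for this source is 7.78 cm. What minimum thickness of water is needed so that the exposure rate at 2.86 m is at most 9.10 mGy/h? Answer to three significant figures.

At 2.86 m, distance alone gives 990 × (1.80/2.86)² = 990 × 0.3961 = 392.1 mGy/h.
Further attenuation needed: 392.1/9.10 = 43.09.
n = log₂(43.09) = 5.429 half-value layers.
Thickness = 5.429 × 7.78 cm = 42.24 cm.

42.2 cm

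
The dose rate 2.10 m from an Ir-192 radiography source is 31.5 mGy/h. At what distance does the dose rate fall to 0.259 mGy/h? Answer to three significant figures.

Using I₁d₁² = I₂d₂², d₂ = d₁·√(I₁/I₂).
I₁/I₂ = 31.5/0.259 = 121.6, so d₂ = 2.10 × √121.6 = 23.16 m.

23.2 m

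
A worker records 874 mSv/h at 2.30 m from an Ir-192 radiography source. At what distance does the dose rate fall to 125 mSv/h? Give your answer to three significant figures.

6.08 m

By the inverse-square law, d₂ = d₁·√(I₁/I₂).
I₁/I₂ = 874/125 = 6.992, so d₂ = 2.30 × √6.992 = 6.082 m.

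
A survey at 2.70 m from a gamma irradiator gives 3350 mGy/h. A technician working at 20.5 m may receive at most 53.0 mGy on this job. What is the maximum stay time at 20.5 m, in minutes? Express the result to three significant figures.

54.7 min

Applying the 1/r² law, rate at 20.5 m:
(2.70/20.5)² = 0.01735, so 3350 × 0.01735 = 58.12 mGy/h.
Stay time = 53.0 mGy ÷ 58.12 mGy/h = 0.9119 h = 54.71 min.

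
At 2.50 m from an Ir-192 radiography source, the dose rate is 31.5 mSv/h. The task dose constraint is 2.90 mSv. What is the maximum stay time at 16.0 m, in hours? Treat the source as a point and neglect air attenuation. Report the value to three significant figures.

3.77 h

Intensity scales as (d₁/d₂)², so rate at 16.0 m:
31.5 × (2.50/16.0)² = 31.5 × 0.02441 = 0.7689 mSv/h.
Stay time = 2.90 mSv ÷ 0.7689 mSv/h = 3.772 h.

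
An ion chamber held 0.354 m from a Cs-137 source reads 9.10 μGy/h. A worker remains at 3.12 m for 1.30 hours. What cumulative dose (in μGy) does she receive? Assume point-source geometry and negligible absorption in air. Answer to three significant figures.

By the inverse-square law, rate at 3.12 m:
9.10 × (0.354/3.12)² = 9.10 × 0.01287 = 0.1171 μGy/h.
Dose = rate × time = 0.1171 μGy/h × 1.300 h = 0.1522 μGy.

0.152 μGy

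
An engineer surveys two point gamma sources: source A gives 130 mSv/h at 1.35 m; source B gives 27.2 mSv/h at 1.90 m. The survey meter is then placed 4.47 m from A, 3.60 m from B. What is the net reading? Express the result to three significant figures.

19.4 mSv/h

By superposition, sum each source's inverse-square contribution:
A: 130 × (1.35/4.47)² = 11.86 mSv/h
B: 27.2 × (1.90/3.60)² = 7.577 mSv/h
Total = 11.86 + 7.577 = 19.44 mSv/h.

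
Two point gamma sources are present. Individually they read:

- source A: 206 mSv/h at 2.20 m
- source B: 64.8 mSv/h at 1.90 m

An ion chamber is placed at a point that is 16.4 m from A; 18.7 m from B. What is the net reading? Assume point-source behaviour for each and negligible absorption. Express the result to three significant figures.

By superposition, sum each source's inverse-square contribution:
A: 206 × (2.20/16.4)² = 3.707 mSv/h
B: 64.8 × (1.90/18.7)² = 0.6690 mSv/h
Total = 3.707 + 0.6690 = 4.376 mSv/h.

4.38 mSv/h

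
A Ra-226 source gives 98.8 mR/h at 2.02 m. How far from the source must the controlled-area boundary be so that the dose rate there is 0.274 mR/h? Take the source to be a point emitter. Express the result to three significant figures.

38.4 m

By the inverse-square law, d₂ = d₁·√(I₁/I₂).
I₁/I₂ = 98.8/0.274 = 360.6, so d₂ = 2.02 × √360.6 = 38.36 m.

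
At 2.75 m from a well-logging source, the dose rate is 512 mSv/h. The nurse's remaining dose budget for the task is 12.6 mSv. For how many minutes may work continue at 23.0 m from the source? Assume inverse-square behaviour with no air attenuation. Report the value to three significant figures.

Applying the 1/r² law, rate at 23.0 m:
(2.75/23.0)² = 0.01430, so 512 × 0.01430 = 7.322 mSv/h.
Stay time = 12.6 mSv ÷ 7.322 mSv/h = 1.721 h = 103.3 min.

103 min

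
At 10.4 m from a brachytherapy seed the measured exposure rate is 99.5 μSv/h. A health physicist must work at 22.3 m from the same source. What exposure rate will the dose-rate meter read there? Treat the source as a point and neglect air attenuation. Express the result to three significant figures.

Intensity scales as (d₁/d₂)², so scaling from 10.4 m to 22.3 m:
(10.4/22.3)² = 0.2175, so 99.5 × 0.2175 = 21.64 μSv/h.

21.6 μSv/h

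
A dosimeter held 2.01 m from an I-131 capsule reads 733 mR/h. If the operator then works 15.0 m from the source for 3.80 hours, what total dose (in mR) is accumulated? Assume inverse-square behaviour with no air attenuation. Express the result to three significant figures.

Since intensity falls as 1/r², rate at 15.0 m:
733 × (2.01/15.0)² = 733 × 0.01796 = 13.16 mR/h.
Dose = rate × time = 13.16 mR/h × 3.800 h = 50.01 mR.

50.0 mR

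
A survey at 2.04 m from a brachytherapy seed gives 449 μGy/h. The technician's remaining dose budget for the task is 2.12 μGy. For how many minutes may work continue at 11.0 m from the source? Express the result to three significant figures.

Using I₁d₁² = I₂d₂², rate at 11.0 m:
(2.04/11.0)² = 0.03439, so 449 × 0.03439 = 15.44 μGy/h.
Stay time = 2.12 μGy ÷ 15.44 μGy/h = 0.1373 h = 8.238 min.

8.24 min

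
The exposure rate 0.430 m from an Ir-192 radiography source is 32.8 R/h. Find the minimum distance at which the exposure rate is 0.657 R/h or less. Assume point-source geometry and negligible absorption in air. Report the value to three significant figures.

Applying the 1/r² law, d₂ = d₁·√(I₁/I₂).
I₁/I₂ = 32.8/0.657 = 49.92, so d₂ = 0.430 × √49.92 = 3.038 m.

3.04 m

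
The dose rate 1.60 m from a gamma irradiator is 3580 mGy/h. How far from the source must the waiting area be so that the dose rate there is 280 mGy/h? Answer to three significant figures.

5.72 m

Applying the 1/r² law, d₂ = d₁·√(I₁/I₂).
I₁/I₂ = 3580/280 = 12.79, so d₂ = 1.60 × √12.79 = 5.722 m.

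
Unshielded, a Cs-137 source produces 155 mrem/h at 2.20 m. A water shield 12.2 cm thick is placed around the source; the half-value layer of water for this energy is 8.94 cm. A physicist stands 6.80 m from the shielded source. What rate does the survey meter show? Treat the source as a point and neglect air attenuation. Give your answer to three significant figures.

Distance alone: (2.20/6.80)² = 0.1047, so 155 × 0.1047 = 16.23 mrem/h.
Shield: 12.2/8.94 = 1.365 half-value layers → attenuation 2^(−1.365) = 0.3882.
Combined: 16.23 × 0.3882 = 6.300 mrem/h.

6.30 mrem/h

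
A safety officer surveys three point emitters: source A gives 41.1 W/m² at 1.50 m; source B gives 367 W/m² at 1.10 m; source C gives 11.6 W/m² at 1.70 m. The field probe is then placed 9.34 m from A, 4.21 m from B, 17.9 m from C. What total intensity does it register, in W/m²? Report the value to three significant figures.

26.2 W/m²

Each source contributes Iᵢ·(dᵢ/rᵢ)²; contributions add.
A: 41.1 × (1.50/9.34)² = 1.060 W/m²
B: 367 × (1.10/4.21)² = 25.05 W/m²
C: 11.6 × (1.70/17.9)² = 0.1046 W/m²
Total = 1.060 + 25.05 + 0.1046 = 26.21 W/m².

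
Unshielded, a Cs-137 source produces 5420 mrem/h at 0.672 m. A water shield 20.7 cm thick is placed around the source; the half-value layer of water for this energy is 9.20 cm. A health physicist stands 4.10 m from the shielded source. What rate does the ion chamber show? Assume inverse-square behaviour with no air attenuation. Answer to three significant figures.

30.6 mrem/h

Distance alone: 5420 × (0.672/4.10)² = 5420 × 0.02686 = 145.6 mrem/h.
Shield: 20.7/9.20 = 2.250 half-value layers → attenuation 2^(−2.250) = 0.2102.
Combined: 145.6 × 0.2102 = 30.61 mrem/h.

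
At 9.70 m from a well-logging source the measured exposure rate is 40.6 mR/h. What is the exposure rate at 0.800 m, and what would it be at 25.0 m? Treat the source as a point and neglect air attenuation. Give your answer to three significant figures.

5970 mR/h; 6.11 mR/h

By the inverse-square law,
At 0.800 m: (9.70/0.800)² = 147.0, so 40.6 × 147.0 = 5968 mR/h
At 25.0 m: (0.800/25.0)² = 0.001024, so 5968 × 0.001024 = 6.111 mR/h.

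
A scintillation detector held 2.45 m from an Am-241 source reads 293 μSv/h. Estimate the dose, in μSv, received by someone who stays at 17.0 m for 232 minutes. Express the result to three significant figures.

23.5 μSv

By the inverse-square law, rate at 17.0 m:
(2.45/17.0)² = 0.02077, so 293 × 0.02077 = 6.086 μSv/h.
Dose = rate × time = 6.086 μSv/h × 3.867 h = 23.53 μSv.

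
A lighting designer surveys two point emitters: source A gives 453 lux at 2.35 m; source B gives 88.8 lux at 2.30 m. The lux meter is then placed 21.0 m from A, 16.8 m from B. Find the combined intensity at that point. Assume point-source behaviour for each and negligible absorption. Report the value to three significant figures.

7.34 lux

Each source contributes Iᵢ·(dᵢ/rᵢ)²; contributions add.
A: 453 × (2.35/21.0)² = 5.673 lux
B: 88.8 × (2.30/16.8)² = 1.664 lux
Total = 5.673 + 1.664 = 7.337 lux.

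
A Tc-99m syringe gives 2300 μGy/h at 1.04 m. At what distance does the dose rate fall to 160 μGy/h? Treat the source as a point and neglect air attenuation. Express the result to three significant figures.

Applying the 1/r² law, d₂ = d₁·√(I₁/I₂).
I₁/I₂ = 2300/160 = 14.38, so d₂ = 1.04 × √14.38 = 3.944 m.

3.94 m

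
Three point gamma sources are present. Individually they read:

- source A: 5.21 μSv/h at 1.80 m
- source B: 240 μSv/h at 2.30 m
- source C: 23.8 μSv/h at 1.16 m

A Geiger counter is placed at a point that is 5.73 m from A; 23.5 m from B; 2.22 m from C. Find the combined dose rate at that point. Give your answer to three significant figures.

By superposition, sum each source's inverse-square contribution:
A: 5.21 × (1.80/5.73)² = 0.5141 μSv/h
B: 240 × (2.30/23.5)² = 2.299 μSv/h
C: 23.8 × (1.16/2.22)² = 6.498 μSv/h
Total = 0.5141 + 2.299 + 6.498 = 9.311 μSv/h.

9.31 μSv/h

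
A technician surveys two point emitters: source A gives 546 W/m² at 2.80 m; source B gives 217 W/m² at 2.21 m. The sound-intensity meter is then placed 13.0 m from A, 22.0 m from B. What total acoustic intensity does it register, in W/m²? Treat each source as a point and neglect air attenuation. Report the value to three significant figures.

Each source contributes Iᵢ·(dᵢ/rᵢ)²; contributions add.
A: 546 × (2.80/13.0)² = 25.33 W/m²
B: 217 × (2.21/22.0)² = 2.190 W/m²
Total = 25.33 + 2.190 = 27.52 W/m².

27.5 W/m²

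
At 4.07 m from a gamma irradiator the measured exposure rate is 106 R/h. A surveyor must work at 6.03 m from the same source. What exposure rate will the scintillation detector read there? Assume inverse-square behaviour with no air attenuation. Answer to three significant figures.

Applying the 1/r² law, scaling from 4.07 m to 6.03 m:
106 × (4.07/6.03)² = 106 × 0.4556 = 48.29 R/h.

48.3 R/h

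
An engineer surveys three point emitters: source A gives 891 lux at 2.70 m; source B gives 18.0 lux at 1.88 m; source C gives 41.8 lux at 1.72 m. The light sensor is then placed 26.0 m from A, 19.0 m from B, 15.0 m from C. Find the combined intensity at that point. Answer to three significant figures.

By superposition, sum each source's inverse-square contribution:
A: 891 × (2.70/26.0)² = 9.609 lux
B: 18.0 × (1.88/19.0)² = 0.1762 lux
C: 41.8 × (1.72/15.0)² = 0.5496 lux
Total = 9.609 + 0.1762 + 0.5496 = 10.33 lux.

10.3 lux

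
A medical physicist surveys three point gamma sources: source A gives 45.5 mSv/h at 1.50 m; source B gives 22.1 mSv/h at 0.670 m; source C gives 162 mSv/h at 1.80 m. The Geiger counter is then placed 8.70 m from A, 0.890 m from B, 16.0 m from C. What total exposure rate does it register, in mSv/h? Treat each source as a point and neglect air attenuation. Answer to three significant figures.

Each source contributes Iᵢ·(dᵢ/rᵢ)²; contributions add.
A: 45.5 × (1.50/8.70)² = 1.353 mSv/h
B: 22.1 × (0.670/0.890)² = 12.52 mSv/h
C: 162 × (1.80/16.0)² = 2.050 mSv/h
Total = 1.353 + 12.52 + 2.050 = 15.92 mSv/h.

15.9 mSv/h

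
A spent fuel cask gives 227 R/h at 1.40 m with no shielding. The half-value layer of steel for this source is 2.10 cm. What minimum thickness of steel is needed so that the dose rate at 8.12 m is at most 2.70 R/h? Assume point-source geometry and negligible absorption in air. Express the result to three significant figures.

At 8.12 m, distance alone gives 227 × (1.40/8.12)² = 227 × 0.02973 = 6.749 R/h.
Further attenuation needed: 6.749/2.70 = 2.500.
n = log₂(2.500) = 1.322 half-value layers.
Thickness = 1.322 × 2.10 cm = 2.776 cm.

2.78 cm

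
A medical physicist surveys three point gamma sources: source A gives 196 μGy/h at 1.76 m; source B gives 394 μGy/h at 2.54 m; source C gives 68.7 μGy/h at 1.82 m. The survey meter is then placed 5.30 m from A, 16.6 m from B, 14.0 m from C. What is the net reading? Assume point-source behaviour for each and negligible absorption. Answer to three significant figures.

32.0 μGy/h

Each source contributes Iᵢ·(dᵢ/rᵢ)²; contributions add.
A: 196 × (1.76/5.30)² = 21.61 μGy/h
B: 394 × (2.54/16.6)² = 9.225 μGy/h
C: 68.7 × (1.82/14.0)² = 1.161 μGy/h
Total = 21.61 + 9.225 + 1.161 = 32.00 μGy/h.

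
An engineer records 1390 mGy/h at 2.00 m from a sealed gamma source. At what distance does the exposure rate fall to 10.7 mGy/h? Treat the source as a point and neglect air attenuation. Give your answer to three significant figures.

Using I₁d₁² = I₂d₂², d₂ = d₁·√(I₁/I₂).
I₁/I₂ = 1390/10.7 = 129.9, so d₂ = 2.00 × √129.9 = 22.79 m.

22.8 m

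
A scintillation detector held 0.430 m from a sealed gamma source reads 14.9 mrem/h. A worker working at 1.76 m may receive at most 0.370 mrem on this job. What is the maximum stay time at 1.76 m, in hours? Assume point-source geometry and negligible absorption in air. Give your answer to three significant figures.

0.416 h

Applying the 1/r² law, rate at 1.76 m:
14.9 × (0.430/1.76)² = 14.9 × 0.05969 = 0.8894 mrem/h.
Stay time = 0.370 mrem ÷ 0.8894 mrem/h = 0.4160 h.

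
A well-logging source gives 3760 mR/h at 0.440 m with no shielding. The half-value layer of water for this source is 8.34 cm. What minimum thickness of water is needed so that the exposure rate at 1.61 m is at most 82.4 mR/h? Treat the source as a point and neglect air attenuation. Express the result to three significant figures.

At 1.61 m, distance alone gives 3760 × (0.440/1.61)² = 3760 × 0.07469 = 280.8 mR/h.
Further attenuation needed: 280.8/82.4 = 3.408.
n = log₂(3.408) = 1.769 half-value layers.
Thickness = 1.769 × 8.34 cm = 14.75 cm.

14.8 cm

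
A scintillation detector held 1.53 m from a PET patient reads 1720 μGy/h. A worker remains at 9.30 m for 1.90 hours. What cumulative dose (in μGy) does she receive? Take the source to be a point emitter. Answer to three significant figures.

Applying the 1/r² law, rate at 9.30 m:
1720 × (1.53/9.30)² = 1720 × 0.02707 = 46.56 μGy/h.
Dose = rate × time = 46.56 μGy/h × 1.900 h = 88.46 μGy.

88.5 μGy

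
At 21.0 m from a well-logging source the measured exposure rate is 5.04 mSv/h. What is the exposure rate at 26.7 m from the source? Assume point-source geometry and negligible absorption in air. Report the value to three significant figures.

3.12 mSv/h

Using I₁d₁² = I₂d₂², scaling from 21.0 m to 26.7 m:
5.04 × (21.0/26.7)² = 5.04 × 0.6186 = 3.118 mSv/h.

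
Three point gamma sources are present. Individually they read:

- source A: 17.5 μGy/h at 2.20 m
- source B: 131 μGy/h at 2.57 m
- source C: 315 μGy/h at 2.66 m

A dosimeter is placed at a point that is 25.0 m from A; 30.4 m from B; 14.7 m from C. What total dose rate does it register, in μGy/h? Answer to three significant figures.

11.4 μGy/h

Each source contributes Iᵢ·(dᵢ/rᵢ)²; contributions add.
A: 17.5 × (2.20/25.0)² = 0.1355 μGy/h
B: 131 × (2.57/30.4)² = 0.9362 μGy/h
C: 315 × (2.66/14.7)² = 10.31 μGy/h
Total = 0.1355 + 0.9362 + 10.31 = 11.38 μGy/h.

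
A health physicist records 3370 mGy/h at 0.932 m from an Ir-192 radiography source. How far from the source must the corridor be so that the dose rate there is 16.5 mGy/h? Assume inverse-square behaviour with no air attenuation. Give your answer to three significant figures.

13.3 m

Using I₁d₁² = I₂d₂², d₂ = d₁·√(I₁/I₂).
I₁/I₂ = 3370/16.5 = 204.2, so d₂ = 0.932 × √204.2 = 13.32 m.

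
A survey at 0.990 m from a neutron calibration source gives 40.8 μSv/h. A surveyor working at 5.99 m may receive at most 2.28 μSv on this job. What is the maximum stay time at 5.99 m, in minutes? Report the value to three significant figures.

123 min

Intensity scales as (d₁/d₂)², so rate at 5.99 m:
(0.990/5.99)² = 0.02732, so 40.8 × 0.02732 = 1.115 μSv/h.
Stay time = 2.28 μSv ÷ 1.115 μSv/h = 2.045 h = 122.7 min.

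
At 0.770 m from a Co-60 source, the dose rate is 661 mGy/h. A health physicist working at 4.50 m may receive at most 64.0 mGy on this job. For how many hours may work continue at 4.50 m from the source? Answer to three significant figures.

Using I₁d₁² = I₂d₂², rate at 4.50 m:
(0.770/4.50)² = 0.02928, so 661 × 0.02928 = 19.35 mGy/h.
Stay time = 64.0 mGy ÷ 19.35 mGy/h = 3.307 h.

3.31 h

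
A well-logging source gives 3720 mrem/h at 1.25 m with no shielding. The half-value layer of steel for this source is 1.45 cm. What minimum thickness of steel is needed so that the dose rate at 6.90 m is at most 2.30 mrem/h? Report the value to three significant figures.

8.31 cm

At 6.90 m, distance alone gives (1.25/6.90)² = 0.03282, so 3720 × 0.03282 = 122.1 mrem/h.
Further attenuation needed: 122.1/2.30 = 53.09.
n = log₂(53.09) = 5.730 half-value layers.
Thickness = 5.730 × 1.45 cm = 8.309 cm.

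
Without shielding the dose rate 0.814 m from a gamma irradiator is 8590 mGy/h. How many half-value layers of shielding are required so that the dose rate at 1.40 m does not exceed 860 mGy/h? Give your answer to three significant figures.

At 1.40 m, distance alone gives 8590 × (0.814/1.40)² = 8590 × 0.3381 = 2904 mGy/h.
Further attenuation needed: 2904/860 = 3.377.
n = log₂(3.377) = 1.756 half-value layers.

1.76 half-value layers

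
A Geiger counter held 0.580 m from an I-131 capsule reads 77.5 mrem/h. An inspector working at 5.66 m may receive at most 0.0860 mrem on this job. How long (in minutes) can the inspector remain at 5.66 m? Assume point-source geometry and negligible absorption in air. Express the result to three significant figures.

6.34 min

Intensity scales as (d₁/d₂)², so rate at 5.66 m:
77.5 × (0.580/5.66)² = 77.5 × 0.01050 = 0.8138 mrem/h.
Stay time = 0.0860 mrem ÷ 0.8138 mrem/h = 0.1057 h = 6.342 min.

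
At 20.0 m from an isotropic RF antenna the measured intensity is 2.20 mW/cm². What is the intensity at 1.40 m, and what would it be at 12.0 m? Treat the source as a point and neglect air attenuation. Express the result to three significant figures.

By the inverse-square law,
At 1.40 m: (20.0/1.40)² = 204.1, so 2.20 × 204.1 = 449.0 mW/cm²
At 12.0 m: (1.40/12.0)² = 0.01361, so 449.0 × 0.01361 = 6.111 mW/cm².

449 mW/cm²; 6.11 mW/cm²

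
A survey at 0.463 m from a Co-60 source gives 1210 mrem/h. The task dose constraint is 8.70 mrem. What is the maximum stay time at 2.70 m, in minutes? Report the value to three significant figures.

Since intensity falls as 1/r², rate at 2.70 m:
1210 × (0.463/2.70)² = 1210 × 0.02941 = 35.59 mrem/h.
Stay time = 8.70 mrem ÷ 35.59 mrem/h = 0.2445 h = 14.67 min.

14.7 min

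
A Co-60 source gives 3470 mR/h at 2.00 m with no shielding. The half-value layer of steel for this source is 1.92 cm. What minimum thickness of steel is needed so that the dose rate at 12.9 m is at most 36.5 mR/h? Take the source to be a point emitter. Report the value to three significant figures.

At 12.9 m, distance alone gives 3470 × (2.00/12.9)² = 3470 × 0.02404 = 83.42 mR/h.
Further attenuation needed: 83.42/36.5 = 2.285.
n = log₂(2.285) = 1.192 half-value layers.
Thickness = 1.192 × 1.92 cm = 2.289 cm.

2.29 cm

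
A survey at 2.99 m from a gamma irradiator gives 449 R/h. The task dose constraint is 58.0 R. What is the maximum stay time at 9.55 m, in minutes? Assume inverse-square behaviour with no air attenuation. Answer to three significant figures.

79.1 min

Since intensity falls as 1/r², rate at 9.55 m:
449 × (2.99/9.55)² = 449 × 0.09802 = 44.01 R/h.
Stay time = 58.0 R ÷ 44.01 R/h = 1.318 h = 79.08 min.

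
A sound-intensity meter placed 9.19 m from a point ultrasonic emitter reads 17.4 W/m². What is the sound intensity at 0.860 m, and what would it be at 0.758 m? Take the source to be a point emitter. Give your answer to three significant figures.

Intensity scales as (d₁/d₂)², so
At 0.860 m: 17.4 × (9.19/0.860)² = 17.4 × 114.2 = 1987 W/m²
At 0.758 m: 1987 × (0.860/0.758)² = 1987 × 1.287 = 2557 W/m².

1990 W/m²; 2560 W/m²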